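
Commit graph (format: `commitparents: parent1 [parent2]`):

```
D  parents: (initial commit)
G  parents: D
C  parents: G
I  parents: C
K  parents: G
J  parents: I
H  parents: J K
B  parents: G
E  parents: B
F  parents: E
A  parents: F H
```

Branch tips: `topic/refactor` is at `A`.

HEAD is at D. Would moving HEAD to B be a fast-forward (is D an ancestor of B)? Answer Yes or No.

A fast-forward from D to B is possible iff D is an ancestor of B.
Ancestors of B: {B, D, G}.
D is among them, so fast-forward is possible.

Yes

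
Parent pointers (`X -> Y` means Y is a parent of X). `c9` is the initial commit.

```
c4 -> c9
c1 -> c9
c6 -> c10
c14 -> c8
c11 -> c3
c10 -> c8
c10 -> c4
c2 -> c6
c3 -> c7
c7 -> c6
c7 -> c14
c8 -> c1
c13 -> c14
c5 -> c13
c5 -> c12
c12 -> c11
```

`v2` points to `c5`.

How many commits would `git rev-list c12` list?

11

Walking parent pointers from c12: reachable set = {c1, c10, c11, c12, c14, c3, c4, c6, c7, c8, c9}.
That is 11 commits.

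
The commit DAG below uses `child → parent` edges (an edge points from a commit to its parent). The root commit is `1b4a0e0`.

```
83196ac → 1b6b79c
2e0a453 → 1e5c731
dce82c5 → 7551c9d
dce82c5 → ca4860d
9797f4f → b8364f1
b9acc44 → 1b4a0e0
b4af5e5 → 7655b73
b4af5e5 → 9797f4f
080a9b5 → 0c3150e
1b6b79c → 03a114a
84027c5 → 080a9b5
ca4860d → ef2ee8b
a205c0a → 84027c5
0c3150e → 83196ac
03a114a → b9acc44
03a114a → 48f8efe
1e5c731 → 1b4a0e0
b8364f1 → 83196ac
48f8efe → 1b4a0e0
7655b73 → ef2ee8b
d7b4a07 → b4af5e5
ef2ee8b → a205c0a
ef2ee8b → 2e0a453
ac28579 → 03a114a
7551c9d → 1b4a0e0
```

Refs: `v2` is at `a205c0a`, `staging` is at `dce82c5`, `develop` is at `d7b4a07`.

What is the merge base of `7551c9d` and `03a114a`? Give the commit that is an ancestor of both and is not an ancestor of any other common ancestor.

Ancestors of 7551c9d: {1b4a0e0, 7551c9d}.
Ancestors of 03a114a: {03a114a, 1b4a0e0, 48f8efe, b9acc44}.
Common ancestors: {1b4a0e0}.
The only common ancestor is 1b4a0e0, so it is the merge base.

1b4a0e0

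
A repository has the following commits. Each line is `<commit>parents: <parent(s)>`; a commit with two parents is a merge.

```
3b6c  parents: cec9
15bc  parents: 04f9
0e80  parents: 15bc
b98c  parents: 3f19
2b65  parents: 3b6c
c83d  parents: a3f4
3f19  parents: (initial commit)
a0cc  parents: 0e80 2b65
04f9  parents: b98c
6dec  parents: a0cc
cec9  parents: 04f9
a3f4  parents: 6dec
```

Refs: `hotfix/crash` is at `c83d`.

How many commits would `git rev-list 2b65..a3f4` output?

Reachable from a3f4: {04f9, 0e80, 15bc, 2b65, 3b6c, 3f19, 6dec, a0cc, a3f4, b98c, cec9}.
Reachable from 2b65: {04f9, 2b65, 3b6c, 3f19, b98c, cec9}.
In a3f4's history but not 2b65's: {0e80, 15bc, 6dec, a0cc, a3f4} — 5 commits.

5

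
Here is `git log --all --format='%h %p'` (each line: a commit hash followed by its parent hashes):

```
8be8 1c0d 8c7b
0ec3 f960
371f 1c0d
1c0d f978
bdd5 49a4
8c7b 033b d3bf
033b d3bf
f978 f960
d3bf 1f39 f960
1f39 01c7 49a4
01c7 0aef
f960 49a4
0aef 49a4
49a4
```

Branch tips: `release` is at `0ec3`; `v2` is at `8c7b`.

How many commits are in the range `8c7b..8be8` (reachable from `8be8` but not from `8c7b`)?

Reachable from 8be8: {01c7, 033b, 0aef, 1c0d, 1f39, 49a4, 8be8, 8c7b, d3bf, f960, f978}.
Reachable from 8c7b: {01c7, 033b, 0aef, 1f39, 49a4, 8c7b, d3bf, f960}.
In 8be8's history but not 8c7b's: {1c0d, 8be8, f978} — 3 commits.

3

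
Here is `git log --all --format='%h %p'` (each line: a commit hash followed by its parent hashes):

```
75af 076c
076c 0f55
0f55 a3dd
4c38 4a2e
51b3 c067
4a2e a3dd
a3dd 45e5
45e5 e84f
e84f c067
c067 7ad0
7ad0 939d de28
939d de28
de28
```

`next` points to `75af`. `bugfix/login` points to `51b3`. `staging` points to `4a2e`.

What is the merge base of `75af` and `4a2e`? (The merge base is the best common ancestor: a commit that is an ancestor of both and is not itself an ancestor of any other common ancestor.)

a3dd

Ancestors of 75af: {076c, 0f55, 45e5, 75af, 7ad0, 939d, a3dd, c067, de28, e84f}.
Ancestors of 4a2e: {45e5, 4a2e, 7ad0, 939d, a3dd, c067, de28, e84f}.
Common ancestors: {45e5, 7ad0, 939d, a3dd, c067, de28, e84f}.
Among these, a3dd is not an ancestor of any other common ancestor — it is the merge base.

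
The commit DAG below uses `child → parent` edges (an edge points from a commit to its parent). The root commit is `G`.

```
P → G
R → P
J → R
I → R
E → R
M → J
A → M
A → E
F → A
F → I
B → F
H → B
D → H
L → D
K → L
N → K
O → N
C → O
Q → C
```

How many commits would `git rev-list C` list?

17

Walking parent pointers from C: reachable set = {A, B, C, D, E, F, G, H, I, J, K, L, M, N, O, P, R}.
That is 17 commits.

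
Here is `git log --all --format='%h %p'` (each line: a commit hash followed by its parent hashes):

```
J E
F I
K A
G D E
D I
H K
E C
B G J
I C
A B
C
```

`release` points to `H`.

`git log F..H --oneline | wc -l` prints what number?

8

Reachable from H: {A, B, C, D, E, G, H, I, J, K}.
Reachable from F: {C, F, I}.
In H's history but not F's: {A, B, D, E, G, H, J, K} — 8 commits.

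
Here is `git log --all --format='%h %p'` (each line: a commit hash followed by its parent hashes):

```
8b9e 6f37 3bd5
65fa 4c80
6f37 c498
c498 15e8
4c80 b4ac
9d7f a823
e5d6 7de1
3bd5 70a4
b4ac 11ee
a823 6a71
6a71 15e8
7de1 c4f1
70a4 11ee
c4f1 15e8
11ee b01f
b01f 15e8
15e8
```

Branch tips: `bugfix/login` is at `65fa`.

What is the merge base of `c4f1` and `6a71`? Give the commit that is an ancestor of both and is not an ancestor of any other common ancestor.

Ancestors of c4f1: {15e8, c4f1}.
Ancestors of 6a71: {15e8, 6a71}.
Common ancestors: {15e8}.
The only common ancestor is 15e8, so it is the merge base.

15e8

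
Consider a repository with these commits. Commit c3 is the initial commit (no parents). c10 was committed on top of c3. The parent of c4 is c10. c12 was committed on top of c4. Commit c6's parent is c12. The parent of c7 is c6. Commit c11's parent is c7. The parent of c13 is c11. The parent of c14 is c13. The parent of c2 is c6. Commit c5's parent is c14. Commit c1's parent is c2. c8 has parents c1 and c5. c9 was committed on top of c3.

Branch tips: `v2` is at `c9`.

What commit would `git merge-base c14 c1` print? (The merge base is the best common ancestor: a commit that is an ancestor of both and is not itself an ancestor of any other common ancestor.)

c6

Ancestors of c14: {c10, c11, c12, c13, c14, c3, c4, c6, c7}.
Ancestors of c1: {c1, c10, c12, c2, c3, c4, c6}.
Common ancestors: {c10, c12, c3, c4, c6}.
Among these, c6 is not an ancestor of any other common ancestor — it is the merge base.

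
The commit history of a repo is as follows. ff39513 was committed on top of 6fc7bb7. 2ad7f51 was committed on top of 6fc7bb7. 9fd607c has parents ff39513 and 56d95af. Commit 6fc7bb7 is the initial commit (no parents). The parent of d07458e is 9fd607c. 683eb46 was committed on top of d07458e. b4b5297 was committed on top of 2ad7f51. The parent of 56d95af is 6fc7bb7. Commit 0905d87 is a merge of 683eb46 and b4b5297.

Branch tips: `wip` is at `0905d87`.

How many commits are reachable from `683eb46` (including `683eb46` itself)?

6

Walking parent pointers from 683eb46: reachable set = {56d95af, 683eb46, 6fc7bb7, 9fd607c, d07458e, ff39513}.
That is 6 commits.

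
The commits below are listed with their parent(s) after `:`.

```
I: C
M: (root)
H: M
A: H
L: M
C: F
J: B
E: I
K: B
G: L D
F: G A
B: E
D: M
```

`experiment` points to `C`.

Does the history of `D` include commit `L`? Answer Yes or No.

Ancestors of D: {D, M}.
L is not in that set, so it is not an ancestor of D.

No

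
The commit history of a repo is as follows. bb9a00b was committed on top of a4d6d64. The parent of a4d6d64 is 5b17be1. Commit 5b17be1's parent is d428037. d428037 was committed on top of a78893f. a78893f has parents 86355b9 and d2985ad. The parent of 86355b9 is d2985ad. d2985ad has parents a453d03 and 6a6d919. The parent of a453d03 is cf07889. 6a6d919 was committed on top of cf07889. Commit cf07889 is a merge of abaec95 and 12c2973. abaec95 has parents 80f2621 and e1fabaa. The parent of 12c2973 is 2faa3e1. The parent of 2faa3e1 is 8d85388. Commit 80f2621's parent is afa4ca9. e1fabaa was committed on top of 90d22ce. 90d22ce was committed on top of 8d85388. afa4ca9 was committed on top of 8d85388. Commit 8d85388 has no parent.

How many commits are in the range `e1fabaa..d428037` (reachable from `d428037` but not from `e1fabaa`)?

Reachable from d428037: {12c2973, 2faa3e1, 6a6d919, 80f2621, 86355b9, 8d85388, 90d22ce, a453d03, a78893f, abaec95, afa4ca9, cf07889, d2985ad, d428037, e1fabaa}.
Reachable from e1fabaa: {8d85388, 90d22ce, e1fabaa}.
In d428037's history but not e1fabaa's: {12c2973, 2faa3e1, 6a6d919, 80f2621, 86355b9, a453d03, a78893f, abaec95, afa4ca9, cf07889, d2985ad, d428037} — 12 commits.

12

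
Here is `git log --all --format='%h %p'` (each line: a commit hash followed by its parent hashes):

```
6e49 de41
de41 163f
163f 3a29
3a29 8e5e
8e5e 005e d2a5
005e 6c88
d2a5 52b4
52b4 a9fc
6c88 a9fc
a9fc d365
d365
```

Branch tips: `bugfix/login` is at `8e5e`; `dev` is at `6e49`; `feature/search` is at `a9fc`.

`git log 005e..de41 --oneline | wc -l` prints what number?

6

Reachable from de41: {005e, 163f, 3a29, 52b4, 6c88, 8e5e, a9fc, d2a5, d365, de41}.
Reachable from 005e: {005e, 6c88, a9fc, d365}.
In de41's history but not 005e's: {163f, 3a29, 52b4, 8e5e, d2a5, de41} — 6 commits.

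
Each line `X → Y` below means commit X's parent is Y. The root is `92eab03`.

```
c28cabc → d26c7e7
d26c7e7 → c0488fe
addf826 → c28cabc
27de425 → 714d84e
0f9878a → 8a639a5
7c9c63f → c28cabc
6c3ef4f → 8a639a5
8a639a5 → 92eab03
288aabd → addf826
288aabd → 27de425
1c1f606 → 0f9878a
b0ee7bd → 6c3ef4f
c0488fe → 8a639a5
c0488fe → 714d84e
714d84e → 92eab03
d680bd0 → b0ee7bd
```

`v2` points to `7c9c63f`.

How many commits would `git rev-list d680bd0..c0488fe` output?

2

Reachable from c0488fe: {714d84e, 8a639a5, 92eab03, c0488fe}.
Reachable from d680bd0: {6c3ef4f, 8a639a5, 92eab03, b0ee7bd, d680bd0}.
In c0488fe's history but not d680bd0's: {714d84e, c0488fe} — 2 commits.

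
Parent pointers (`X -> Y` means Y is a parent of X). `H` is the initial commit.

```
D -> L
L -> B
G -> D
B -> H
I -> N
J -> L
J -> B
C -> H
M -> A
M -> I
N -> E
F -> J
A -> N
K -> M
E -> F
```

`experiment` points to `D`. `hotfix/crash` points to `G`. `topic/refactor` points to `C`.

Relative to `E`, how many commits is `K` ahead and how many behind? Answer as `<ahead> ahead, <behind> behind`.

5 ahead, 0 behind

Reachable from K: {A, B, E, F, H, I, J, K, L, M, N}.
Reachable from E: {B, E, F, H, J, L}.
Only in K's history (ahead): {A, I, K, M, N} — 5.
Only in E's history (behind): {} — 0.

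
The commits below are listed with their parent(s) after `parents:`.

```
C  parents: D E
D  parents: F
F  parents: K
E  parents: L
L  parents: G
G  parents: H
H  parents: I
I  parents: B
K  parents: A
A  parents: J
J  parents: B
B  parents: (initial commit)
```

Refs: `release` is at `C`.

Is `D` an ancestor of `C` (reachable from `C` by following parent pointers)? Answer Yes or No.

Yes

Ancestors of C (commits reachable by following parents): {A, B, C, D, E, F, G, H, I, J, K, L}.
D is in that set, so it is an ancestor of C.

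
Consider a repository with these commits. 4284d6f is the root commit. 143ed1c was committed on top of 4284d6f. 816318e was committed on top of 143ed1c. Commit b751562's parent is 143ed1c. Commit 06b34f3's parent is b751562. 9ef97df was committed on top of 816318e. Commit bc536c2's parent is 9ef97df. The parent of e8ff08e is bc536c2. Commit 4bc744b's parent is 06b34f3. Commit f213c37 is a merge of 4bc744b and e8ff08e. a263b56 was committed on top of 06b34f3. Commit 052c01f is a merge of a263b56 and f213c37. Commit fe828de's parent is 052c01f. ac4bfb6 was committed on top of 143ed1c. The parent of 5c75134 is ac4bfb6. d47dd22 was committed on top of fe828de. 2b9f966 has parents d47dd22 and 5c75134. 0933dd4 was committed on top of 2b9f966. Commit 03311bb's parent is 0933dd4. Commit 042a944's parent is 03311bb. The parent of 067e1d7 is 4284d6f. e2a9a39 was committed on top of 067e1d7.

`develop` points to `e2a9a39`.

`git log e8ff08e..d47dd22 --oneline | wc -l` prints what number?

Reachable from d47dd22: {052c01f, 06b34f3, 143ed1c, 4284d6f, 4bc744b, 816318e, 9ef97df, a263b56, b751562, bc536c2, d47dd22, e8ff08e, f213c37, fe828de}.
Reachable from e8ff08e: {143ed1c, 4284d6f, 816318e, 9ef97df, bc536c2, e8ff08e}.
In d47dd22's history but not e8ff08e's: {052c01f, 06b34f3, 4bc744b, a263b56, b751562, d47dd22, f213c37, fe828de} — 8 commits.

8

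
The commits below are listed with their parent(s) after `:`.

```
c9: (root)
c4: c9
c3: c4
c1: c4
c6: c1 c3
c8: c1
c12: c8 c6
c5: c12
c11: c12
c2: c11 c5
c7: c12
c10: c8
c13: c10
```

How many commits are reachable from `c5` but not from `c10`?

Reachable from c5: {c1, c12, c3, c4, c5, c6, c8, c9}.
Reachable from c10: {c1, c10, c4, c8, c9}.
In c5's history but not c10's: {c12, c3, c5, c6} — 4 commits.

4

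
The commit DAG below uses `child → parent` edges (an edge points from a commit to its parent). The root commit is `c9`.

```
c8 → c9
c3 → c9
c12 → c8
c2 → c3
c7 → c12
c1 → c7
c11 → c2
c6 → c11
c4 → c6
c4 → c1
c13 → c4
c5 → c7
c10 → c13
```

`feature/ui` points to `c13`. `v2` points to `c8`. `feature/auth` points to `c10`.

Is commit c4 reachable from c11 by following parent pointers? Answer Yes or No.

No

Ancestors of c11: {c11, c2, c3, c9}.
c4 is not in that set, so it is not an ancestor of c11.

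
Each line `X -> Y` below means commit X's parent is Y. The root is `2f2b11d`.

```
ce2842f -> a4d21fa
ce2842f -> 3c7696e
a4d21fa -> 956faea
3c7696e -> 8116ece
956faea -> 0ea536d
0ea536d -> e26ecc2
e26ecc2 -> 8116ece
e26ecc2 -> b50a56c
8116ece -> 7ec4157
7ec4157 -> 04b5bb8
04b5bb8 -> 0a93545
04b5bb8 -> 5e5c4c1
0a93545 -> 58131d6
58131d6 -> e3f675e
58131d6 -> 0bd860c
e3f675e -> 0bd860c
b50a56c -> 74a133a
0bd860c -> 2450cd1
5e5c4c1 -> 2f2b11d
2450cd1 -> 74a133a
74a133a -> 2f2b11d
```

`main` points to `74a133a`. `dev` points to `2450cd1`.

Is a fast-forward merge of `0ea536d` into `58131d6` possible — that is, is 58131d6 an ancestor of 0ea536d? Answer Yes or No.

A fast-forward from 58131d6 to 0ea536d is possible iff 58131d6 is an ancestor of 0ea536d.
Ancestors of 0ea536d: {04b5bb8, 0a93545, 0bd860c, 0ea536d, 2450cd1, 2f2b11d, 58131d6, 5e5c4c1, 74a133a, 7ec4157, 8116ece, b50a56c, e26ecc2, e3f675e}.
58131d6 is among them, so fast-forward is possible.

Yes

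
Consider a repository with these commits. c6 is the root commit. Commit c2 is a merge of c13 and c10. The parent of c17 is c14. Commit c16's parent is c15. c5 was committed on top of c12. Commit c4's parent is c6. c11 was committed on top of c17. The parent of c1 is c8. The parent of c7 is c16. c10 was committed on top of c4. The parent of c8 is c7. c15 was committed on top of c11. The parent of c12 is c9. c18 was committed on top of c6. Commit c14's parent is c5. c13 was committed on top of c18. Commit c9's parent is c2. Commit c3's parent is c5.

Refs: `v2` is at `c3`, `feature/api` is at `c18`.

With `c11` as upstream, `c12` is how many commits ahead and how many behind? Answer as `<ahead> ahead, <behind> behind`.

0 ahead, 4 behind

Reachable from c12: {c10, c12, c13, c18, c2, c4, c6, c9}.
Reachable from c11: {c10, c11, c12, c13, c14, c17, c18, c2, c4, c5, c6, c9}.
Only in c12's history (ahead): {} — 0.
Only in c11's history (behind): {c11, c14, c17, c5} — 4.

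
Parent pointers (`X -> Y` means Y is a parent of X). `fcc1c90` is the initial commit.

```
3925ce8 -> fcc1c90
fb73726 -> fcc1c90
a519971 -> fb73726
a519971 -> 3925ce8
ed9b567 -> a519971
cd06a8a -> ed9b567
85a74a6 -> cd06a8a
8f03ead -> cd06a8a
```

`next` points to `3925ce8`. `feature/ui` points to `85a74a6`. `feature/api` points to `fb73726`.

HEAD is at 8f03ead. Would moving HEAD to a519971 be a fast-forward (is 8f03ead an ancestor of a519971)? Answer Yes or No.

No

A fast-forward from 8f03ead to a519971 is possible iff 8f03ead is an ancestor of a519971.
Ancestors of a519971: {3925ce8, a519971, fb73726, fcc1c90}.
8f03ead is not among them, so fast-forward is not possible.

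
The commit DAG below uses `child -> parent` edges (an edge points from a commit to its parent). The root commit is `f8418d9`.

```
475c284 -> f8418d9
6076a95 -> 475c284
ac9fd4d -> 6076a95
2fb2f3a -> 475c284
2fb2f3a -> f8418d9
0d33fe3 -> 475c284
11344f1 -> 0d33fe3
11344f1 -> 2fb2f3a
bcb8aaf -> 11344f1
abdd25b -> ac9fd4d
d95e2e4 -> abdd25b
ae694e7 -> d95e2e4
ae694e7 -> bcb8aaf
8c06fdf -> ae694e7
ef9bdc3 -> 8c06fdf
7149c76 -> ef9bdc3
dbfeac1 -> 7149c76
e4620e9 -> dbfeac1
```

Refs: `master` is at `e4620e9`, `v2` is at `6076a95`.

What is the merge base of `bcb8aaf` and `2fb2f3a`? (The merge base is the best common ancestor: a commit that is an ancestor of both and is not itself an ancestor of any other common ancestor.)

2fb2f3a

Ancestors of bcb8aaf: {0d33fe3, 11344f1, 2fb2f3a, 475c284, bcb8aaf, f8418d9}.
Ancestors of 2fb2f3a: {2fb2f3a, 475c284, f8418d9}.
Common ancestors: {2fb2f3a, 475c284, f8418d9}.
Among these, 2fb2f3a is not an ancestor of any other common ancestor — it is the merge base.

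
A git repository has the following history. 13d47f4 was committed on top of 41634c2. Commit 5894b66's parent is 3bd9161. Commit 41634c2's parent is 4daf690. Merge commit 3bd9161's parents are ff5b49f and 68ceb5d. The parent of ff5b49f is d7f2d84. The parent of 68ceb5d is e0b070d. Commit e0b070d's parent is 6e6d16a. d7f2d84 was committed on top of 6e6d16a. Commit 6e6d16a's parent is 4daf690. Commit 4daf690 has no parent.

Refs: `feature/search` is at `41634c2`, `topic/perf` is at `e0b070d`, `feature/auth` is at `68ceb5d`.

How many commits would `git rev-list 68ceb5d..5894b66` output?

Reachable from 5894b66: {3bd9161, 4daf690, 5894b66, 68ceb5d, 6e6d16a, d7f2d84, e0b070d, ff5b49f}.
Reachable from 68ceb5d: {4daf690, 68ceb5d, 6e6d16a, e0b070d}.
In 5894b66's history but not 68ceb5d's: {3bd9161, 5894b66, d7f2d84, ff5b49f} — 4 commits.

4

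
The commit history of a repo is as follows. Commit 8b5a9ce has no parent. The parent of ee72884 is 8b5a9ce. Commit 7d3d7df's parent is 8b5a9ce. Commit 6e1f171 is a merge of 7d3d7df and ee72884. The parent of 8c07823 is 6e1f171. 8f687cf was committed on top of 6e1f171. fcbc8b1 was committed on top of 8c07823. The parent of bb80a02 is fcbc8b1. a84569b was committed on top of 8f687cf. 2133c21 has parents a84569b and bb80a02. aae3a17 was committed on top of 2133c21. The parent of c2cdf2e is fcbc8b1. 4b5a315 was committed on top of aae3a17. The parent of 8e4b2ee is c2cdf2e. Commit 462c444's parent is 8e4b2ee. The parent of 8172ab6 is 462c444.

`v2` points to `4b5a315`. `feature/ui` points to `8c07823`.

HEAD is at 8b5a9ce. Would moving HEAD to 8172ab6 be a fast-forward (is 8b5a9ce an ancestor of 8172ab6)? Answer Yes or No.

A fast-forward from 8b5a9ce to 8172ab6 is possible iff 8b5a9ce is an ancestor of 8172ab6.
Ancestors of 8172ab6: {462c444, 6e1f171, 7d3d7df, 8172ab6, 8b5a9ce, 8c07823, 8e4b2ee, c2cdf2e, ee72884, fcbc8b1}.
8b5a9ce is among them, so fast-forward is possible.

Yes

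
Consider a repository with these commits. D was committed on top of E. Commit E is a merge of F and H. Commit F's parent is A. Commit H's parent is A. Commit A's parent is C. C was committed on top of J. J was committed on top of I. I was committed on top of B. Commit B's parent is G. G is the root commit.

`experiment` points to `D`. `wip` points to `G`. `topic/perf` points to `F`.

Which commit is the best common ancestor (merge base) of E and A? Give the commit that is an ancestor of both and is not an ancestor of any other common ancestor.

Ancestors of E: {A, B, C, E, F, G, H, I, J}.
Ancestors of A: {A, B, C, G, I, J}.
Common ancestors: {A, B, C, G, I, J}.
Among these, A is not an ancestor of any other common ancestor — it is the merge base.

A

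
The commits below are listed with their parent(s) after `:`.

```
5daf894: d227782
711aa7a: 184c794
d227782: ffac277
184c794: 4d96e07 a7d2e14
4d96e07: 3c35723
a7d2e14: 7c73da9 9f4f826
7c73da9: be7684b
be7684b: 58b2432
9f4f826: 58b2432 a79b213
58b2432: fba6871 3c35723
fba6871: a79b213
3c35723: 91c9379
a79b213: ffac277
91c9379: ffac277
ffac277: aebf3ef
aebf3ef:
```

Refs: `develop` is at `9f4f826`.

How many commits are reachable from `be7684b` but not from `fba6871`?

Reachable from be7684b: {3c35723, 58b2432, 91c9379, a79b213, aebf3ef, be7684b, fba6871, ffac277}.
Reachable from fba6871: {a79b213, aebf3ef, fba6871, ffac277}.
In be7684b's history but not fba6871's: {3c35723, 58b2432, 91c9379, be7684b} — 4 commits.

4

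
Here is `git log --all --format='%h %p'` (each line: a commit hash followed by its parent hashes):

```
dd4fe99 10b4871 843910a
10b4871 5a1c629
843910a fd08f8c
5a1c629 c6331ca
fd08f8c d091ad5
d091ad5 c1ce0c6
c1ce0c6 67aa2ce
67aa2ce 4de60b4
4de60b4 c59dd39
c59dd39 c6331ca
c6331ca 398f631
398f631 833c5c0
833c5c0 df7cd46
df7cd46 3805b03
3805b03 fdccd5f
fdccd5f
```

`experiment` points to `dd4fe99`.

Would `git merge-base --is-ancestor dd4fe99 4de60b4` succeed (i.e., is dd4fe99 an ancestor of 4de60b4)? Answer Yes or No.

No

Ancestors of 4de60b4: {3805b03, 398f631, 4de60b4, 833c5c0, c59dd39, c6331ca, df7cd46, fdccd5f}.
dd4fe99 is not in that set, so it is not an ancestor of 4de60b4.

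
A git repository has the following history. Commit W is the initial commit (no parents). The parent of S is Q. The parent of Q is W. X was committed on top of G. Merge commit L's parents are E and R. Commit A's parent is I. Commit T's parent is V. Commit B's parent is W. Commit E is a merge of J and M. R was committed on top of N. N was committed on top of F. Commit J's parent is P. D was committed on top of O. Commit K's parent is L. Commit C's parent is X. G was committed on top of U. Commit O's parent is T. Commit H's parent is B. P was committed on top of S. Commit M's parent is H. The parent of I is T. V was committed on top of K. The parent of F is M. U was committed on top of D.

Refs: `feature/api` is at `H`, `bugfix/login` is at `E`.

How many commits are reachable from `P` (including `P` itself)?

Walking parent pointers from P: reachable set = {P, Q, S, W}.
That is 4 commits.

4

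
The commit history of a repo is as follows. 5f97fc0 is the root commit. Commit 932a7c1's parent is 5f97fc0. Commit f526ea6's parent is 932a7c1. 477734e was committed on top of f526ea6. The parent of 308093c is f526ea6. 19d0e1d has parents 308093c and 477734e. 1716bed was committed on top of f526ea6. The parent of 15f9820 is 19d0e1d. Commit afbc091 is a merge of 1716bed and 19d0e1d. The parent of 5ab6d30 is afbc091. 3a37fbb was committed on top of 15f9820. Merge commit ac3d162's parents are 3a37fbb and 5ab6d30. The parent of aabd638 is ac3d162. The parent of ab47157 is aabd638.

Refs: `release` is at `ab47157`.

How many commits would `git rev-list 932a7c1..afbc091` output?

6

Reachable from afbc091: {1716bed, 19d0e1d, 308093c, 477734e, 5f97fc0, 932a7c1, afbc091, f526ea6}.
Reachable from 932a7c1: {5f97fc0, 932a7c1}.
In afbc091's history but not 932a7c1's: {1716bed, 19d0e1d, 308093c, 477734e, afbc091, f526ea6} — 6 commits.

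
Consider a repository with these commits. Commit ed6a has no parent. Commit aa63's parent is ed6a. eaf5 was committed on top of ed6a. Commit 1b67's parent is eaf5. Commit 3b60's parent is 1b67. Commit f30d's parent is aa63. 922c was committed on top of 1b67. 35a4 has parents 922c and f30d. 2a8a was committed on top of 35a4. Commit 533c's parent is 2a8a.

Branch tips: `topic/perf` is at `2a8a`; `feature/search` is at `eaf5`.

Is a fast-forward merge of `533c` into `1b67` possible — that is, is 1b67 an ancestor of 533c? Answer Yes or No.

Yes

A fast-forward from 1b67 to 533c is possible iff 1b67 is an ancestor of 533c.
Ancestors of 533c: {1b67, 2a8a, 35a4, 533c, 922c, aa63, eaf5, ed6a, f30d}.
1b67 is among them, so fast-forward is possible.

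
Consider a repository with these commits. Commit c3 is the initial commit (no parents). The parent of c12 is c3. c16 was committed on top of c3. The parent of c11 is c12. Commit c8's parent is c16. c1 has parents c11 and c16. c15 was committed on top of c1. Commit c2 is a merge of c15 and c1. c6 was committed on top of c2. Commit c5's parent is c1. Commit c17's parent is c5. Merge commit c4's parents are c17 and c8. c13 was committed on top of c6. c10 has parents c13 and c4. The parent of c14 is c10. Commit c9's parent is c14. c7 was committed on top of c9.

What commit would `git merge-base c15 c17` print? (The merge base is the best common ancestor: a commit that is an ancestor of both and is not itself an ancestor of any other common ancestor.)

Ancestors of c15: {c1, c11, c12, c15, c16, c3}.
Ancestors of c17: {c1, c11, c12, c16, c17, c3, c5}.
Common ancestors: {c1, c11, c12, c16, c3}.
Among these, c1 is not an ancestor of any other common ancestor — it is the merge base.

c1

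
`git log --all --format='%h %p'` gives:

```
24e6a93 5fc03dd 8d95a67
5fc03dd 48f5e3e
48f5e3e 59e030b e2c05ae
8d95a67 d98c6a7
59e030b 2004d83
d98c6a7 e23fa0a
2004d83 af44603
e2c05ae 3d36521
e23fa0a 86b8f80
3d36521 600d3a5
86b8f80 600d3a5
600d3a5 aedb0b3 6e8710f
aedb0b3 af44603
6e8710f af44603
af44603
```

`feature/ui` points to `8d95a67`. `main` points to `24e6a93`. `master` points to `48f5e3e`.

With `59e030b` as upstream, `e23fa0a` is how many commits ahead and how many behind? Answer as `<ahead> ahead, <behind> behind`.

5 ahead, 2 behind

Reachable from e23fa0a: {600d3a5, 6e8710f, 86b8f80, aedb0b3, af44603, e23fa0a}.
Reachable from 59e030b: {2004d83, 59e030b, af44603}.
Only in e23fa0a's history (ahead): {600d3a5, 6e8710f, 86b8f80, aedb0b3, e23fa0a} — 5.
Only in 59e030b's history (behind): {2004d83, 59e030b} — 2.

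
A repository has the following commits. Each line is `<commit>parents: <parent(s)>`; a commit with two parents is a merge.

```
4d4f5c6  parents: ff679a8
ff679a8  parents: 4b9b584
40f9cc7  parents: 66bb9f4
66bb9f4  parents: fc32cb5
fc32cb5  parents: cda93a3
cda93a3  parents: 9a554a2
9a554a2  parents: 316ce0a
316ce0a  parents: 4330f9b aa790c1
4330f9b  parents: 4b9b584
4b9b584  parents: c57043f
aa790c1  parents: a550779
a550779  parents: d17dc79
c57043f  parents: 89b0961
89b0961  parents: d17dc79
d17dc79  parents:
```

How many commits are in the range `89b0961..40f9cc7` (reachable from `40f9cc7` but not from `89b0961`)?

Reachable from 40f9cc7: {316ce0a, 40f9cc7, 4330f9b, 4b9b584, 66bb9f4, 89b0961, 9a554a2, a550779, aa790c1, c57043f, cda93a3, d17dc79, fc32cb5}.
Reachable from 89b0961: {89b0961, d17dc79}.
In 40f9cc7's history but not 89b0961's: {316ce0a, 40f9cc7, 4330f9b, 4b9b584, 66bb9f4, 9a554a2, a550779, aa790c1, c57043f, cda93a3, fc32cb5} — 11 commits.

11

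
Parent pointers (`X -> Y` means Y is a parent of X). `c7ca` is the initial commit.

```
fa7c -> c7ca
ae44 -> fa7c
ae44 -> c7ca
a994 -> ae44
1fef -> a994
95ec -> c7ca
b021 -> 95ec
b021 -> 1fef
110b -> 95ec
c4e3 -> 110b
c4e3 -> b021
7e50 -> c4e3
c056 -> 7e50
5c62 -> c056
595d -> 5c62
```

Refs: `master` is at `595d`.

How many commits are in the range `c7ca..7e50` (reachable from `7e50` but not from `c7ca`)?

Reachable from 7e50: {110b, 1fef, 7e50, 95ec, a994, ae44, b021, c4e3, c7ca, fa7c}.
Reachable from c7ca: {c7ca}.
In 7e50's history but not c7ca's: {110b, 1fef, 7e50, 95ec, a994, ae44, b021, c4e3, fa7c} — 9 commits.

9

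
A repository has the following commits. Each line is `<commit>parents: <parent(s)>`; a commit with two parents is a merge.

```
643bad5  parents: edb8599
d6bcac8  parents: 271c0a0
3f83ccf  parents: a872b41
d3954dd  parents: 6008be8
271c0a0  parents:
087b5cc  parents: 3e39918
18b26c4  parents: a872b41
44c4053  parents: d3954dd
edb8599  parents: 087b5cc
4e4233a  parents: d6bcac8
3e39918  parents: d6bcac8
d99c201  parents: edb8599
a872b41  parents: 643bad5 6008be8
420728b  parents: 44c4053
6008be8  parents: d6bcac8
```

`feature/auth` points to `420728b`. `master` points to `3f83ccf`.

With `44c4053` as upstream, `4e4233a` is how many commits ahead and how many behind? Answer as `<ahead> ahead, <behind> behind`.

Reachable from 4e4233a: {271c0a0, 4e4233a, d6bcac8}.
Reachable from 44c4053: {271c0a0, 44c4053, 6008be8, d3954dd, d6bcac8}.
Only in 4e4233a's history (ahead): {4e4233a} — 1.
Only in 44c4053's history (behind): {44c4053, 6008be8, d3954dd} — 3.

1 ahead, 3 behind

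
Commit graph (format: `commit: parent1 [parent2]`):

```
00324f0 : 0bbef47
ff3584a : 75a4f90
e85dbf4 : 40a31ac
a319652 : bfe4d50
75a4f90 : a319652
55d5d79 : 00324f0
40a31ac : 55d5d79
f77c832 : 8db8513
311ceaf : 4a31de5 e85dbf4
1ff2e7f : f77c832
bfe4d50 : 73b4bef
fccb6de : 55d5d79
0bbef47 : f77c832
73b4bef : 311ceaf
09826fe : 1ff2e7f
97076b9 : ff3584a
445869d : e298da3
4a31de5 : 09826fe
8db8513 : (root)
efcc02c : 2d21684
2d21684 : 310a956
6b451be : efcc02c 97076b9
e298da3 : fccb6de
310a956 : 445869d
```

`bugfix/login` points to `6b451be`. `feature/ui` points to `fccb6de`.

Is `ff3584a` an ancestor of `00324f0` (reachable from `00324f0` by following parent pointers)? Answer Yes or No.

No

Ancestors of 00324f0: {00324f0, 0bbef47, 8db8513, f77c832}.
ff3584a is not in that set, so it is not an ancestor of 00324f0.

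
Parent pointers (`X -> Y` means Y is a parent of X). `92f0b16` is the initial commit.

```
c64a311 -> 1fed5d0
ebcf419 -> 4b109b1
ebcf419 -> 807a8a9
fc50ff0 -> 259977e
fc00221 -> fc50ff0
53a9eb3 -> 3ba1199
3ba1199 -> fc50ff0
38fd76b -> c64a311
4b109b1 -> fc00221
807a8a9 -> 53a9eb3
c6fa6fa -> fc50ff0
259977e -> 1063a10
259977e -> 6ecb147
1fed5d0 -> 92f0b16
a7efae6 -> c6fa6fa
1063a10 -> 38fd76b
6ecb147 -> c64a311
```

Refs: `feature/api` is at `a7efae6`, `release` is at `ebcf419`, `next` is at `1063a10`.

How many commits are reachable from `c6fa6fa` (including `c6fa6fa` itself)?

Walking parent pointers from c6fa6fa: reachable set = {1063a10, 1fed5d0, 259977e, 38fd76b, 6ecb147, 92f0b16, c64a311, c6fa6fa, fc50ff0}.
That is 9 commits.

9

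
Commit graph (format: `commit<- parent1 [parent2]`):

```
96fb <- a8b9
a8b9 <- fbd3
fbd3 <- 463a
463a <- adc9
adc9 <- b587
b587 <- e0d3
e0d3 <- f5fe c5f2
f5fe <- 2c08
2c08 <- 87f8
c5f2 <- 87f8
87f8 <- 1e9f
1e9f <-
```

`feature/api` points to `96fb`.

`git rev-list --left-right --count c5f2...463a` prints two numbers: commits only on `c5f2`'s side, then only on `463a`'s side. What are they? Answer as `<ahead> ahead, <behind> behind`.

0 ahead, 6 behind

Reachable from c5f2: {1e9f, 87f8, c5f2}.
Reachable from 463a: {1e9f, 2c08, 463a, 87f8, adc9, b587, c5f2, e0d3, f5fe}.
Only in c5f2's history (ahead): {} — 0.
Only in 463a's history (behind): {2c08, 463a, adc9, b587, e0d3, f5fe} — 6.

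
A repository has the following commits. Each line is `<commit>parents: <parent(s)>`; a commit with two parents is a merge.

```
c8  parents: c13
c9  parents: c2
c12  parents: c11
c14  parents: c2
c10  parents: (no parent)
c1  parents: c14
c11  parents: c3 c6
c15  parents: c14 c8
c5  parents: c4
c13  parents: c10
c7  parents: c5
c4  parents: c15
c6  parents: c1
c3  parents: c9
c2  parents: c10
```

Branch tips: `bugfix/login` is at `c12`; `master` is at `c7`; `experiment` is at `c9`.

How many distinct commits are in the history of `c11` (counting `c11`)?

8

Walking parent pointers from c11: reachable set = {c1, c10, c11, c14, c2, c3, c6, c9}.
That is 8 commits.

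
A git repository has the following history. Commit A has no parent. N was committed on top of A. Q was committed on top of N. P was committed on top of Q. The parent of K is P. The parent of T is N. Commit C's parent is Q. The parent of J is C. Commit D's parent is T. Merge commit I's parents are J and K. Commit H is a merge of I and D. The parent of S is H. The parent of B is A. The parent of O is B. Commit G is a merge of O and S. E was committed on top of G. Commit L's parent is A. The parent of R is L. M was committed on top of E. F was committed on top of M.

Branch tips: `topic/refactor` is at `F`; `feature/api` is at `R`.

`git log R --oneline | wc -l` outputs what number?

Walking parent pointers from R: reachable set = {A, L, R}.
That is 3 commits.

3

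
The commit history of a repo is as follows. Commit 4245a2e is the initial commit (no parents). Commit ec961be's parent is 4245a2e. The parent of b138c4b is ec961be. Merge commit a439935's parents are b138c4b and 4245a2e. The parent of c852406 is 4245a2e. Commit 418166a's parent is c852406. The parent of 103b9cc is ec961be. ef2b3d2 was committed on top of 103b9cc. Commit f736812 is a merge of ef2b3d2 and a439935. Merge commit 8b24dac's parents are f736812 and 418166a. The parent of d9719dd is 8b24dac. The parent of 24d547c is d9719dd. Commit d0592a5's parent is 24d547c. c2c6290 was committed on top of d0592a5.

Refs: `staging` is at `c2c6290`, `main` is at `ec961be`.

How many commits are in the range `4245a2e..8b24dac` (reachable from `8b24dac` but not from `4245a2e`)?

9

Reachable from 8b24dac: {103b9cc, 418166a, 4245a2e, 8b24dac, a439935, b138c4b, c852406, ec961be, ef2b3d2, f736812}.
Reachable from 4245a2e: {4245a2e}.
In 8b24dac's history but not 4245a2e's: {103b9cc, 418166a, 8b24dac, a439935, b138c4b, c852406, ec961be, ef2b3d2, f736812} — 9 commits.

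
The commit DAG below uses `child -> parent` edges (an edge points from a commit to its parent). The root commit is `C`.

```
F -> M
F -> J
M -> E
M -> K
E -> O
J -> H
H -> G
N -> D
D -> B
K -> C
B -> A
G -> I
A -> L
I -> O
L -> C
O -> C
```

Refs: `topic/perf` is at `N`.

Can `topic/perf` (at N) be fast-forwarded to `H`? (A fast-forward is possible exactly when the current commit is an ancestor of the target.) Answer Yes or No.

A fast-forward from N to H is possible iff N is an ancestor of H.
Ancestors of H: {C, G, H, I, O}.
N is not among them, so fast-forward is not possible.

No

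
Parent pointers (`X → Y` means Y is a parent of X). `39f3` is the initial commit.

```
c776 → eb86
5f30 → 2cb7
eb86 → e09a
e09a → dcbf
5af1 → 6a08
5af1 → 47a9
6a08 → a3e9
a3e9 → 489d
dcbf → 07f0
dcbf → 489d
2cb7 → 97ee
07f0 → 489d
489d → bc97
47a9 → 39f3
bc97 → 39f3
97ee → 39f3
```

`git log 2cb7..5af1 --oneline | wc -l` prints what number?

Reachable from 5af1: {39f3, 47a9, 489d, 5af1, 6a08, a3e9, bc97}.
Reachable from 2cb7: {2cb7, 39f3, 97ee}.
In 5af1's history but not 2cb7's: {47a9, 489d, 5af1, 6a08, a3e9, bc97} — 6 commits.

6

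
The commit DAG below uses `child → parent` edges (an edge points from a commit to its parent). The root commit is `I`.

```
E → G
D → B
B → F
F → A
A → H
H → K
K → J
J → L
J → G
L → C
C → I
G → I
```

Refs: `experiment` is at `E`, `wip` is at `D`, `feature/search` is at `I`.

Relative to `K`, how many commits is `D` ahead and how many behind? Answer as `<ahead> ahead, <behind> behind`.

5 ahead, 0 behind

Reachable from D: {A, B, C, D, F, G, H, I, J, K, L}.
Reachable from K: {C, G, I, J, K, L}.
Only in D's history (ahead): {A, B, D, F, H} — 5.
Only in K's history (behind): {} — 0.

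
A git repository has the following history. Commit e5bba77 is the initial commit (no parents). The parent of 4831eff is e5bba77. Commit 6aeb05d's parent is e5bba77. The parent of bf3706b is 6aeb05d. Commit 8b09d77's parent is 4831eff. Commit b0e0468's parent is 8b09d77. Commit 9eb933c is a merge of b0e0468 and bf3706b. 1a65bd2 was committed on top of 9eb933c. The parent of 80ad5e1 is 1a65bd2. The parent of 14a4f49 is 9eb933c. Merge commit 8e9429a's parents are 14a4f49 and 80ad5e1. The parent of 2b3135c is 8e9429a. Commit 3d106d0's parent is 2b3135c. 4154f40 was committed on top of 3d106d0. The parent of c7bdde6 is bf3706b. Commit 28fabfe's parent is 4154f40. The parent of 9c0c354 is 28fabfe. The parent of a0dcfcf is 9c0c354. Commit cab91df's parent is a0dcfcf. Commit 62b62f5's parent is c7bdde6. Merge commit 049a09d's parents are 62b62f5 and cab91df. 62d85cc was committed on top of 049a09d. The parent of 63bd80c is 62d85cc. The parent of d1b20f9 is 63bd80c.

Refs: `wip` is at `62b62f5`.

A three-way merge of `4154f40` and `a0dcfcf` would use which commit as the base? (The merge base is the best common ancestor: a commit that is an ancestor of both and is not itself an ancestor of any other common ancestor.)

4154f40

Ancestors of 4154f40: {14a4f49, 1a65bd2, 2b3135c, 3d106d0, 4154f40, 4831eff, 6aeb05d, 80ad5e1, 8b09d77, 8e9429a, 9eb933c, b0e0468, bf3706b, e5bba77}.
Ancestors of a0dcfcf: {14a4f49, 1a65bd2, 28fabfe, 2b3135c, 3d106d0, 4154f40, 4831eff, 6aeb05d, 80ad5e1, 8b09d77, 8e9429a, 9c0c354, 9eb933c, a0dcfcf, b0e0468, bf3706b, e5bba77}.
Common ancestors: {14a4f49, 1a65bd2, 2b3135c, 3d106d0, 4154f40, 4831eff, 6aeb05d, 80ad5e1, 8b09d77, 8e9429a, 9eb933c, b0e0468, bf3706b, e5bba77}.
Among these, 4154f40 is not an ancestor of any other common ancestor — it is the merge base.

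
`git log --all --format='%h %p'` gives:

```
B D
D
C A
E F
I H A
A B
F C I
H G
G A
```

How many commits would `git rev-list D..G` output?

3

Reachable from G: {A, B, D, G}.
Reachable from D: {D}.
In G's history but not D's: {A, B, G} — 3 commits.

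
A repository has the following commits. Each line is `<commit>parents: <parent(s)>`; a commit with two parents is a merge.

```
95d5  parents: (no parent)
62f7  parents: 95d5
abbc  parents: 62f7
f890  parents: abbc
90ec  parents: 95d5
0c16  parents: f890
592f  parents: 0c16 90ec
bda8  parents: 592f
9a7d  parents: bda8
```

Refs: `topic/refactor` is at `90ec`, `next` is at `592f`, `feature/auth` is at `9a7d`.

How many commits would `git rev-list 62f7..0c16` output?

Reachable from 0c16: {0c16, 62f7, 95d5, abbc, f890}.
Reachable from 62f7: {62f7, 95d5}.
In 0c16's history but not 62f7's: {0c16, abbc, f890} — 3 commits.

3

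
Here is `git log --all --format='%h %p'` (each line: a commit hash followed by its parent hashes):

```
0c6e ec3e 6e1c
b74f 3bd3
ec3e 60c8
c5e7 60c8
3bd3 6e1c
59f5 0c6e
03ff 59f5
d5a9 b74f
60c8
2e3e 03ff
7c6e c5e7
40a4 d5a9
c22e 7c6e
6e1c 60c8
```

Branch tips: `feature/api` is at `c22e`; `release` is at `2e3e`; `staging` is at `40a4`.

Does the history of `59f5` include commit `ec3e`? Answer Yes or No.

Ancestors of 59f5 (commits reachable by following parents): {0c6e, 59f5, 60c8, 6e1c, ec3e}.
ec3e is in that set, so it is an ancestor of 59f5.

Yes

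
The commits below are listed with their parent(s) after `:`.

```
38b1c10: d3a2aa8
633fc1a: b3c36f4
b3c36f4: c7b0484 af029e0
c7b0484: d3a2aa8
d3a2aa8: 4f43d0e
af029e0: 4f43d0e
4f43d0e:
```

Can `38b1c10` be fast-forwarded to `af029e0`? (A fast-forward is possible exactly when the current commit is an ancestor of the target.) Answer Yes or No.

No

A fast-forward from 38b1c10 to af029e0 is possible iff 38b1c10 is an ancestor of af029e0.
Ancestors of af029e0: {4f43d0e, af029e0}.
38b1c10 is not among them, so fast-forward is not possible.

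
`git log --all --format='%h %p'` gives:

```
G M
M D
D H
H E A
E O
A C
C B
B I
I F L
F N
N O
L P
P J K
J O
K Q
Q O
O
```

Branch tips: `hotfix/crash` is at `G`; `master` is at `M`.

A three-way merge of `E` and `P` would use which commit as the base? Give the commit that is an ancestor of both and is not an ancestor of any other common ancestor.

O

Ancestors of E: {E, O}.
Ancestors of P: {J, K, O, P, Q}.
Common ancestors: {O}.
The only common ancestor is O, so it is the merge base.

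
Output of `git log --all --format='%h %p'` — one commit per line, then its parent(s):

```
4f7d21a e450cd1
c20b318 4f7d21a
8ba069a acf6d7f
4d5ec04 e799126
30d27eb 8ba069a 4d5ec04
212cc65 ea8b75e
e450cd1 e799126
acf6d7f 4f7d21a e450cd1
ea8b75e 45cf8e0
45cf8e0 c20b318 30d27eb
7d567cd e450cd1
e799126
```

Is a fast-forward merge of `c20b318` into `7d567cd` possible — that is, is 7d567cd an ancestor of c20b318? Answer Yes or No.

A fast-forward from 7d567cd to c20b318 is possible iff 7d567cd is an ancestor of c20b318.
Ancestors of c20b318: {4f7d21a, c20b318, e450cd1, e799126}.
7d567cd is not among them, so fast-forward is not possible.

No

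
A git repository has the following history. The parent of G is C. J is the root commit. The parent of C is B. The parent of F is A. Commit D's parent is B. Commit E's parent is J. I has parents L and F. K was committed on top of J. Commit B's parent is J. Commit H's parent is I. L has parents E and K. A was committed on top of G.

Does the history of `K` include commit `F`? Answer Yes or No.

Ancestors of K: {J, K}.
F is not in that set, so it is not an ancestor of K.

No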